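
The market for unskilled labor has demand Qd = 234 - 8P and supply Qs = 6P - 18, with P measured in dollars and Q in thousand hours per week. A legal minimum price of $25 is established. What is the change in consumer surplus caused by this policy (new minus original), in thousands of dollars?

Equilibrium: 234 - 8P = 6P - 18, so 252 = 14P and P* = 18, Q* = 90.
Because the floor (25) lies above the market-clearing price, it is binding.
At P = 25: Qd = 234 - 8·25 = 34 and Qs = 6·25 - 18 = 132.
Consumer surplus without the control is ½ · (29.25 - 18) · 90 = 506.25.
With the floor, consumers buy 34 units at 25, so CS = ½ · (29.25 - 25) · 34 = 72.25.
Change in consumer surplus = 72.25 - 506.25 = -434.

-434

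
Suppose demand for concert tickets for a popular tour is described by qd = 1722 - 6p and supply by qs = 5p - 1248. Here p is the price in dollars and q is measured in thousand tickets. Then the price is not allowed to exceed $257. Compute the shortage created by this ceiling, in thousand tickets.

143

In a free market, 1722 - 6p = 5p - 1248 gives the equilibrium p* = 270, q* = 102.
Since 257 < 270, the ceiling is binding.
At p = 257: qd = 1722 - 6·257 = 180 and qs = 5·257 - 1248 = 37.
Shortage = qd - qs = 180 - 37 = 143.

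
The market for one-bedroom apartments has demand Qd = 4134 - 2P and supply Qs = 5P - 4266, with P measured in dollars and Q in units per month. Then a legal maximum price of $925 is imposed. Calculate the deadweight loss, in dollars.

661718.75

Without the control the market clears where 4134 - 2P = 5P - 4266, i.e. P* = 1200 and Q* = 1734.
Because the ceiling (925) lies below the market-clearing price, it is binding.
At P = 925: Qd = 4134 - 2·925 = 2284 and Qs = 5·925 - 4266 = 359.
Quantity traded falls to 359. At Q = 359 the demand price is (4134 - 359)/2 = 1887.5 and the supply price is (4266 + 359)/5 = 925.
Deadweight loss = ½ · (1887.5 - 925) · (1734 - 359) = ½ · 962.5 · 1375 = 661718.75.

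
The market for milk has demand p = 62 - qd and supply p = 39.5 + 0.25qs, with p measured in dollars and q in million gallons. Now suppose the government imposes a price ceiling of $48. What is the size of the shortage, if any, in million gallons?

Rearranging demand gives qd = 62 - p; rearranging supply gives qs = 4p - 158. Without the control the market clears where 62 - p = 4p - 158, i.e. p* = 44 and q* = 18.
The ceiling of 48 is above the equilibrium price 44, so it is not binding; the market clears at p* = 44, q* = 18.
Since the control does not bind, there is no shortage.

0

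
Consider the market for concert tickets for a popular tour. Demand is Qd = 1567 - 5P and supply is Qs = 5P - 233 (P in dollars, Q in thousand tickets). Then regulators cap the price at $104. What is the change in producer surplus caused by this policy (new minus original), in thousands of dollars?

Equilibrium: 1567 - 5P = 5P - 233, so 1800 = 10P and P* = 180, Q* = 667.
Because the ceiling (104) lies below the market-clearing price, it is binding.
At P = 104: Qd = 1567 - 5·104 = 1047 and Qs = 5·104 - 233 = 287.
Producer surplus without the control is ½ · (180 - 46.6) · 667 = 44488.9.
With the ceiling, producers sell 287 units at 104, so PS = ½ · (104 - 46.6) · 287 = 8236.9.
Change in producer surplus = 8236.9 - 44488.9 = -36252.

-36252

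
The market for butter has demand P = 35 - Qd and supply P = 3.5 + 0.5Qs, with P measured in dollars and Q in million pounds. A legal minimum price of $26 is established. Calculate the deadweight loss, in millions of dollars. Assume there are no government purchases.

Rearranging demand gives Qd = 35 - P; rearranging supply gives Qs = 2P - 7. Without the control the market clears where 35 - P = 2P - 7, i.e. P* = 14 and Q* = 21.
Since 26 > 14, the floor is binding.
At P = 26: Qd = 35 - 26 = 9 and Qs = 2·26 - 7 = 45.
Quantity traded falls to 9. At Q = 9 the demand price is 35 - 9 = 26 and the supply price is (7 + 9)/2 = 8.
Deadweight loss = ½ · (26 - 8) · (21 - 9) = ½ · 18 · 12 = 108.

108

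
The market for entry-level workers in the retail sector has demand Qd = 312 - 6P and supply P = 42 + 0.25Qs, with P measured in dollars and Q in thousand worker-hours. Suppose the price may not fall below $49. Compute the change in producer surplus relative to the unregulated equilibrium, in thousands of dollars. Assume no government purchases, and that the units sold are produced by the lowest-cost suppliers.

13.5

Rearranging supply gives Qs = 4P - 168. Without the control the market clears where 312 - 6P = 4P - 168, i.e. P* = 48 and Q* = 24.
Since 49 > 48, the floor is binding.
At P = 49: Qd = 312 - 6·49 = 18 and Qs = 4·49 - 168 = 28.
Producer surplus without the control is ½ · (48 - 42) · 24 = 72.
With the floor, 18 units are sold at 49. The supply price at Q = 18 is 46.5, so PS = ½ · [(49 - 42) + (49 - 46.5)] · 18 = 85.5.
Change in producer surplus = 85.5 - 72 = 13.5.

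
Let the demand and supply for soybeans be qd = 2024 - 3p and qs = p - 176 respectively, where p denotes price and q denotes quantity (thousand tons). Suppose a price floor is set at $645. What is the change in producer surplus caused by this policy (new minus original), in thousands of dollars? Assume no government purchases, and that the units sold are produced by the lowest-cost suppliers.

Without the control the market clears where 2024 - 3p = p - 176, i.e. p* = 550 and q* = 374.
The floor of 645 is above the equilibrium price 550, so it binds.
At p = 645: qd = 2024 - 3·645 = 89 and qs = 645 - 176 = 469.
Producer surplus without the control is ½ · (550 - 176) · 374 = 69938.
With the floor, 89 units are sold at 645. The supply price at q = 89 is 265, so PS = ½ · [(645 - 176) + (645 - 265)] · 89 = 37780.5.
Change in producer surplus = 37780.5 - 69938 = -32157.5.

-32157.5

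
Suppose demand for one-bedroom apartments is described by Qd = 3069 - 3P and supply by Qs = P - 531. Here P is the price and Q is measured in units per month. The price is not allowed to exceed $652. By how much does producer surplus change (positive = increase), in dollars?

Without the control the market clears where 3069 - 3P = P - 531, i.e. P* = 900 and Q* = 369.
Since 652 < 900, the ceiling is binding.
At P = 652: Qd = 3069 - 3·652 = 1113 and Qs = 652 - 531 = 121.
Producer surplus without the control is ½ · (900 - 531) · 369 = 68080.5.
With the ceiling, producers sell 121 units at 652, so PS = ½ · (652 - 531) · 121 = 7320.5.
Change in producer surplus = 7320.5 - 68080.5 = -60760.

-60760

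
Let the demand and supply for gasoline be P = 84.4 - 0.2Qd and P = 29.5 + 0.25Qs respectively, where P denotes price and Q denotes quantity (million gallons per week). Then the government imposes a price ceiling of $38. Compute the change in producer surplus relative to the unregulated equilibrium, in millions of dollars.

Rearranging demand gives Qd = 422 - 5P; rearranging supply gives Qs = 4P - 118. In a free market, 422 - 5P = 4P - 118 gives the equilibrium P* = 60, Q* = 122.
Since 38 < 60, the ceiling is binding.
At P = 38: Qd = 422 - 5·38 = 232 and Qs = 4·38 - 118 = 34.
Producer surplus without the control is ½ · (60 - 29.5) · 122 = 1860.5.
With the ceiling, producers sell 34 units at 38, so PS = ½ · (38 - 29.5) · 34 = 144.5.
Change in producer surplus = 144.5 - 1860.5 = -1716.

-1716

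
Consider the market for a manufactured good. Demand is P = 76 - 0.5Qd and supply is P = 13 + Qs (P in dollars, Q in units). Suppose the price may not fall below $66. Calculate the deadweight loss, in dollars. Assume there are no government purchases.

Rearranging demand gives Qd = 152 - 2P; rearranging supply gives Qs = P - 13. Setting quantity demanded equal to quantity supplied, 152 - 2P = P - 13, gives P* = 55 and Q* = 42.
Because the floor (66) lies above the market-clearing price, it is binding.
At P = 66: Qd = 152 - 2·66 = 20 and Qs = 66 - 13 = 53.
Quantity traded falls to 20. At Q = 20 the demand price is (152 - 20)/2 = 66 and the supply price is 13 + 20 = 33.
Deadweight loss = ½ · (66 - 33) · (42 - 20) = ½ · 33 · 22 = 363.

363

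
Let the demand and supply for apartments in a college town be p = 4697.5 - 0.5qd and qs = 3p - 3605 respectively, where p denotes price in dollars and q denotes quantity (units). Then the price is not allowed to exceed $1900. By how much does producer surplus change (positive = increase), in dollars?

Rearranging demand gives qd = 9395 - 2p. Setting quantity demanded equal to quantity supplied, 9395 - 2p = 3p - 3605, gives p* = 2600 and q* = 4195.
Because the ceiling (1900) lies below the market-clearing price, it is binding.
At p = 1900: qd = 9395 - 2·1900 = 5595 and qs = 3·1900 - 3605 = 2095.
Producer surplus without the control is ½ · (2600 - 3605/3) · 4195 = 17598025/6.
With the ceiling, producers sell 2095 units at 1900, so PS = ½ · (1900 - 3605/3) · 2095 = 4389025/6.
Change in producer surplus = 4389025/6 - 17598025/6 = -2201500.

-2201500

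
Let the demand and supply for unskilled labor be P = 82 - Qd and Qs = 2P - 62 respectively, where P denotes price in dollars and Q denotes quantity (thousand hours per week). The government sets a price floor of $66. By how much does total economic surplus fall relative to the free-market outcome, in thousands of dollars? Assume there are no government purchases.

243

Rearranging demand gives Qd = 82 - P. Without the control the market clears where 82 - P = 2P - 62, i.e. P* = 48 and Q* = 34.
Because the floor (66) lies above the market-clearing price, it is binding.
At P = 66: Qd = 82 - 66 = 16 and Qs = 2·66 - 62 = 70.
Quantity traded falls to 16. At Q = 16 the demand price is 82 - 16 = 66 and the supply price is (62 + 16)/2 = 39.
Deadweight loss = ½ · (66 - 39) · (34 - 16) = ½ · 27 · 18 = 243.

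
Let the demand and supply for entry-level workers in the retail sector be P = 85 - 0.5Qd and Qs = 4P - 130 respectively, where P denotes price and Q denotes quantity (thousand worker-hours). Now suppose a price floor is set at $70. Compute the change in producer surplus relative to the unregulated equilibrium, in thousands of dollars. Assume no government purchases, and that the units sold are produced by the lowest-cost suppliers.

Rearranging demand gives Qd = 170 - 2P. Without the control the market clears where 170 - 2P = 4P - 130, i.e. P* = 50 and Q* = 70.
The floor of 70 is above the equilibrium price 50, so it binds.
At P = 70: Qd = 170 - 2·70 = 30 and Qs = 4·70 - 130 = 150.
Producer surplus without the control is ½ · (50 - 32.5) · 70 = 612.5.
With the floor, 30 units are sold at 70. The supply price at Q = 30 is 40, so PS = ½ · [(70 - 32.5) + (70 - 40)] · 30 = 1012.5.
Change in producer surplus = 1012.5 - 612.5 = 400.

400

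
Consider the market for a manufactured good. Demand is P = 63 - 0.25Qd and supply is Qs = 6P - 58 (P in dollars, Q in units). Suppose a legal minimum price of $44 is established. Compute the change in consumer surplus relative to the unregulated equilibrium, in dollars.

Rearranging demand gives Qd = 252 - 4P. Without the control the market clears where 252 - 4P = 6P - 58, i.e. P* = 31 and Q* = 128.
Since 44 > 31, the floor is binding.
At P = 44: Qd = 252 - 4·44 = 76 and Qs = 6·44 - 58 = 206.
Consumer surplus without the control is ½ · (63 - 31) · 128 = 2048.
With the floor, consumers buy 76 units at 44, so CS = ½ · (63 - 44) · 76 = 722.
Change in consumer surplus = 722 - 2048 = -1326.

-1326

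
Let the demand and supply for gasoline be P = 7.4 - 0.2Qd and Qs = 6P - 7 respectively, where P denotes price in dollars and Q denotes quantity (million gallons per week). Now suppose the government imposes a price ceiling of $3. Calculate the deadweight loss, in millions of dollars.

Rearranging demand gives Qd = 37 - 5P. Without the control the market clears where 37 - 5P = 6P - 7, i.e. P* = 4 and Q* = 17.
Because the ceiling (3) lies below the market-clearing price, it is binding.
At P = 3: Qd = 37 - 5·3 = 22 and Qs = 6·3 - 7 = 11.
Quantity traded falls to 11. At Q = 11 the demand price is (37 - 11)/5 = 5.2 and the supply price is (7 + 11)/6 = 3.
Deadweight loss = ½ · (5.2 - 3) · (17 - 11) = ½ · 2.2 · 6 = 6.6.

6.6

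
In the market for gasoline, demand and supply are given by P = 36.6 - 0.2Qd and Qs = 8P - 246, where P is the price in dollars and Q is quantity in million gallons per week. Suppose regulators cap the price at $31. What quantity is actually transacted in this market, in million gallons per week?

Rearranging demand gives Qd = 183 - 5P. Setting quantity demanded equal to quantity supplied, 183 - 5P = 8P - 246, gives P* = 33 and Q* = 18.
The ceiling of 31 is below the equilibrium price 33, so it binds.
At P = 31: Qd = 183 - 5·31 = 28 and Qs = 8·31 - 246 = 2.
The quantity actually transacted is the short side, supply: 2.

2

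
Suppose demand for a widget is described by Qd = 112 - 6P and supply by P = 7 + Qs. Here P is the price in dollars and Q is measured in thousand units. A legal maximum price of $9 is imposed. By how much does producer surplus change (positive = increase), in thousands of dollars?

-48

Rearranging supply gives Qs = P - 7. In a free market, 112 - 6P = P - 7 gives the equilibrium P* = 17, Q* = 10.
The ceiling of 9 is below the equilibrium price 17, so it binds.
At P = 9: Qd = 112 - 6·9 = 58 and Qs = 9 - 7 = 2.
Producer surplus without the control is ½ · (17 - 7) · 10 = 50.
With the ceiling, producers sell 2 units at 9, so PS = ½ · (9 - 7) · 2 = 2.
Change in producer surplus = 2 - 50 = -48.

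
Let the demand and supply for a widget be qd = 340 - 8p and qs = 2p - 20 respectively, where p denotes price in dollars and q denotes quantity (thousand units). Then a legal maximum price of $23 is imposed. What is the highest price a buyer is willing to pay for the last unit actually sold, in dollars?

In a free market, 340 - 8p = 2p - 20 gives the equilibrium p* = 36, q* = 52.
Since 23 < 36, the ceiling is binding.
At p = 23: qd = 340 - 8·23 = 156 and qs = 2·23 - 20 = 26.
Only 26 units reach the market. On the demand curve, the marginal buyer's willingness to pay at q = 26 is (340 - 26)/8 = 39.25.

39.25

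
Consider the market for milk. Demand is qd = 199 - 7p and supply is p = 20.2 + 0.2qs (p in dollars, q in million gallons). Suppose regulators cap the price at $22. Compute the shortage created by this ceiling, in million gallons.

36

Rearranging supply gives qs = 5p - 101. Setting quantity demanded equal to quantity supplied, 199 - 7p = 5p - 101, gives p* = 25 and q* = 24.
Since 22 < 25, the ceiling is binding.
At p = 22: qd = 199 - 7·22 = 45 and qs = 5·22 - 101 = 9.
Shortage = qd - qs = 45 - 9 = 36.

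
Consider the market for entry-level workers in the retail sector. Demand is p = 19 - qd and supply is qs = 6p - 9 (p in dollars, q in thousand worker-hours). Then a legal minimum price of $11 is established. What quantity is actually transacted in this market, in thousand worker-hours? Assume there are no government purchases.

Rearranging demand gives qd = 19 - p. Without the control the market clears where 19 - p = 6p - 9, i.e. p* = 4 and q* = 15.
Because the floor (11) lies above the market-clearing price, it is binding.
At p = 11: qd = 19 - 11 = 8 and qs = 6·11 - 9 = 57.
The quantity actually transacted is the short side, demand: 8.

8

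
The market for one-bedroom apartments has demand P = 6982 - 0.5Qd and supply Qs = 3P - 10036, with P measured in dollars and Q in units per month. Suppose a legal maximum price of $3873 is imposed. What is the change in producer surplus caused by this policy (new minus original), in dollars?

Rearranging demand gives Qd = 13964 - 2P. In a free market, 13964 - 2P = 3P - 10036 gives the equilibrium P* = 4800, Q* = 4364.
The ceiling of 3873 is below the equilibrium price 4800, so it binds.
At P = 3873: Qd = 13964 - 2·3873 = 6218 and Qs = 3·3873 - 10036 = 1583.
Producer surplus without the control is ½ · (4800 - 10036/3) · 4364 = 9522248/3.
With the ceiling, producers sell 1583 units at 3873, so PS = ½ · (3873 - 10036/3) · 1583 = 2505889/6.
Change in producer surplus = 2505889/6 - 9522248/3 = -2756434.5.

-2756434.5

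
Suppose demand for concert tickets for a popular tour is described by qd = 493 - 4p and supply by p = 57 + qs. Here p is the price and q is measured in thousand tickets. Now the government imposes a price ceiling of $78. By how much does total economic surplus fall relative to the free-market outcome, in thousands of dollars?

640

Rearranging supply gives qs = p - 57. Equilibrium: 493 - 4p = p - 57, so 550 = 5p and p* = 110, q* = 53.
The ceiling of 78 is below the equilibrium price 110, so it binds.
At p = 78: qd = 493 - 4·78 = 181 and qs = 78 - 57 = 21.
Quantity traded falls to 21. At q = 21 the demand price is (493 - 21)/4 = 118 and the supply price is 57 + 21 = 78.
Deadweight loss = ½ · (118 - 78) · (53 - 21) = ½ · 40 · 32 = 640.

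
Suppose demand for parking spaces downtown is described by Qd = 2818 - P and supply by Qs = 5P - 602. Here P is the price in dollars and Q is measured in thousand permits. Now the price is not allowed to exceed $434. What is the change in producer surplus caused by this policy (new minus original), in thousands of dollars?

Setting quantity demanded equal to quantity supplied, 2818 - P = 5P - 602, gives P* = 570 and Q* = 2248.
Because the ceiling (434) lies below the market-clearing price, it is binding.
At P = 434: Qd = 2818 - 434 = 2384 and Qs = 5·434 - 602 = 1568.
Producer surplus without the control is ½ · (570 - 120.4) · 2248 = 505350.4.
With the ceiling, producers sell 1568 units at 434, so PS = ½ · (434 - 120.4) · 1568 = 245862.4.
Change in producer surplus = 245862.4 - 505350.4 = -259488.

-259488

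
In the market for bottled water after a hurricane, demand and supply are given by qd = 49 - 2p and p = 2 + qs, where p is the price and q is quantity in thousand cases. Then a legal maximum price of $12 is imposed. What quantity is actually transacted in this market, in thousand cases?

10

Rearranging supply gives qs = p - 2. In a free market, 49 - 2p = p - 2 gives the equilibrium p* = 17, q* = 15.
Because the ceiling (12) lies below the market-clearing price, it is binding.
At p = 12: qd = 49 - 2·12 = 25 and qs = 12 - 2 = 10.
The quantity actually transacted is the short side, supply: 10.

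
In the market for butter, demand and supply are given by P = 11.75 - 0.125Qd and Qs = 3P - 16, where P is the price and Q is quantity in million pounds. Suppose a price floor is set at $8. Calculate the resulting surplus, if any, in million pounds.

Rearranging demand gives Qd = 94 - 8P. Equilibrium: 94 - 8P = 3P - 16, so 110 = 11P and P* = 10, Q* = 14.
The floor of 8 is below the equilibrium price 10, so it is not binding; the market clears at P* = 10, Q* = 14.
Since the control does not bind, there is no surplus.

0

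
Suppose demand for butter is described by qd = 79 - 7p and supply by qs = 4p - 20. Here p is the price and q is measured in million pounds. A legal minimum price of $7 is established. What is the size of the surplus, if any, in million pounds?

0

Setting quantity demanded equal to quantity supplied, 79 - 7p = 4p - 20, gives p* = 9 and q* = 16.
The floor of 7 is below the equilibrium price 9, so it is not binding; the market clears at p* = 9, q* = 16.
Since the control does not bind, there is no surplus.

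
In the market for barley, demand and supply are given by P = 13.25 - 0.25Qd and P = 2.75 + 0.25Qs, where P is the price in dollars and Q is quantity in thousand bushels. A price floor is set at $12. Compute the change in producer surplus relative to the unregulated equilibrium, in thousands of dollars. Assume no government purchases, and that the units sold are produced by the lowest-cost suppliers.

-12

Rearranging demand gives Qd = 53 - 4P; rearranging supply gives Qs = 4P - 11. Equilibrium: 53 - 4P = 4P - 11, so 64 = 8P and P* = 8, Q* = 21.
Because the floor (12) lies above the market-clearing price, it is binding.
At P = 12: Qd = 53 - 4·12 = 5 and Qs = 4·12 - 11 = 37.
Producer surplus without the control is ½ · (8 - 2.75) · 21 = 55.125.
With the floor, 5 units are sold at 12. The supply price at Q = 5 is 4, so PS = ½ · [(12 - 2.75) + (12 - 4)] · 5 = 43.125.
Change in producer surplus = 43.125 - 55.125 = -12.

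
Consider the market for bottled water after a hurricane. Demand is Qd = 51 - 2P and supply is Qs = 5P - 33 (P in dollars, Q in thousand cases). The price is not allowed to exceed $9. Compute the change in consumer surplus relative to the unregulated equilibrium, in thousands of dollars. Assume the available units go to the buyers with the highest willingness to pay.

Equilibrium: 51 - 2P = 5P - 33, so 84 = 7P and P* = 12, Q* = 27.
Because the ceiling (9) lies below the market-clearing price, it is binding.
At P = 9: Qd = 51 - 2·9 = 33 and Qs = 5·9 - 33 = 12.
Consumer surplus without the control is ½ · (25.5 - 12) · 27 = 182.25.
With the ceiling, 12 units are sold at 9 (assume they go to the highest-value buyers). The demand price at Q = 12 is 19.5, so CS = ½ · [(25.5 - 9) + (19.5 - 9)] · 12 = 162.
Change in consumer surplus = 162 - 182.25 = -20.25.

-20.25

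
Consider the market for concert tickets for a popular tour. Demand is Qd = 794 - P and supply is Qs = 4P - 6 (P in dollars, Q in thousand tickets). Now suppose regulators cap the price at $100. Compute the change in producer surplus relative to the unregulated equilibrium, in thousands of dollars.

-30840

Setting quantity demanded equal to quantity supplied, 794 - P = 4P - 6, gives P* = 160 and Q* = 634.
Since 100 < 160, the ceiling is binding.
At P = 100: Qd = 794 - 100 = 694 and Qs = 4·100 - 6 = 394.
Producer surplus without the control is ½ · (160 - 1.5) · 634 = 50244.5.
With the ceiling, producers sell 394 units at 100, so PS = ½ · (100 - 1.5) · 394 = 19404.5.
Change in producer surplus = 19404.5 - 50244.5 = -30840.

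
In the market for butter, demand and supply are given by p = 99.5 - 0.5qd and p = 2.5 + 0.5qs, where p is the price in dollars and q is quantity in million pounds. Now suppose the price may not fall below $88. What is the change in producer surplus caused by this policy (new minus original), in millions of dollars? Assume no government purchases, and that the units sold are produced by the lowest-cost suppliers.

-518

Rearranging demand gives qd = 199 - 2p; rearranging supply gives qs = 2p - 5. Without the control the market clears where 199 - 2p = 2p - 5, i.e. p* = 51 and q* = 97.
Since 88 > 51, the floor is binding.
At p = 88: qd = 199 - 2·88 = 23 and qs = 2·88 - 5 = 171.
Producer surplus without the control is ½ · (51 - 2.5) · 97 = 2352.25.
With the floor, 23 units are sold at 88. The supply price at q = 23 is 14, so PS = ½ · [(88 - 2.5) + (88 - 14)] · 23 = 1834.25.
Change in producer surplus = 1834.25 - 2352.25 = -518.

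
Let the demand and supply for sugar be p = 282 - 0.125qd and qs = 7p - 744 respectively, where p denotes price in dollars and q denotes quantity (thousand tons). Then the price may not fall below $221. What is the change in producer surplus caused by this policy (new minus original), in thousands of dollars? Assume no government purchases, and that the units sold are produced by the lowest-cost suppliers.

8232

Rearranging demand gives qd = 2256 - 8p. Equilibrium: 2256 - 8p = 7p - 744, so 3000 = 15p and p* = 200, q* = 656.
The floor of 221 is above the equilibrium price 200, so it binds.
At p = 221: qd = 2256 - 8·221 = 488 and qs = 7·221 - 744 = 803.
Producer surplus without the control is ½ · (200 - 744/7) · 656 = 215168/7.
With the floor, 488 units are sold at 221. The supply price at q = 488 is 176, so PS = ½ · [(221 - 744/7) + (221 - 176)] · 488 = 272792/7.
Change in producer surplus = 272792/7 - 215168/7 = 8232.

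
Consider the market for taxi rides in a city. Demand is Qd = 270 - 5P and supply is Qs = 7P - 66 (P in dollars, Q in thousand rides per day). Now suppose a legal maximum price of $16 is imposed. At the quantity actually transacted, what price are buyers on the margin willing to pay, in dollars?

Setting quantity demanded equal to quantity supplied, 270 - 5P = 7P - 66, gives P* = 28 and Q* = 130.
The ceiling of 16 is below the equilibrium price 28, so it binds.
At P = 16: Qd = 270 - 5·16 = 190 and Qs = 7·16 - 66 = 46.
Only 46 units reach the market. On the demand curve, the marginal buyer's willingness to pay at Q = 46 is (270 - 46)/5 = 44.8.

44.8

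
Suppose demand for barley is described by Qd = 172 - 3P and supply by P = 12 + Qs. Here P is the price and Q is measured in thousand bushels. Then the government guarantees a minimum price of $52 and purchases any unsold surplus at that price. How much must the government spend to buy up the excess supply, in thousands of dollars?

1248

Rearranging supply gives Qs = P - 12. In a free market, 172 - 3P = P - 12 gives the equilibrium P* = 46, Q* = 34.
Because the floor (52) lies above the market-clearing price, it is binding.
At P = 52: Qd = 172 - 3·52 = 16 and Qs = 52 - 12 = 40.
Surplus = Qs - Qd = 24.
Government expenditure = surplus × support price = 24 × 52 = 1248.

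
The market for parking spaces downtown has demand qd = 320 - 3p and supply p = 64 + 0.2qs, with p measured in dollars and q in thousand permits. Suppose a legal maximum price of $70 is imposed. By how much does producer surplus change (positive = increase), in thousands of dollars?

-550

Rearranging supply gives qs = 5p - 320. In a free market, 320 - 3p = 5p - 320 gives the equilibrium p* = 80, q* = 80.
The ceiling of 70 is below the equilibrium price 80, so it binds.
At p = 70: qd = 320 - 3·70 = 110 and qs = 5·70 - 320 = 30.
Producer surplus without the control is ½ · (80 - 64) · 80 = 640.
With the ceiling, producers sell 30 units at 70, so PS = ½ · (70 - 64) · 30 = 90.
Change in producer surplus = 90 - 640 = -550.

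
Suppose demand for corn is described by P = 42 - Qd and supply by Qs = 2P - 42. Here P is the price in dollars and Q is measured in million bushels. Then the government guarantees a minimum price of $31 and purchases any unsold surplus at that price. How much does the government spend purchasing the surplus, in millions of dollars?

Rearranging demand gives Qd = 42 - P. Setting quantity demanded equal to quantity supplied, 42 - P = 2P - 42, gives P* = 28 and Q* = 14.
Because the floor (31) lies above the market-clearing price, it is binding.
At P = 31: Qd = 42 - 31 = 11 and Qs = 2·31 - 42 = 20.
Surplus = Qs - Qd = 9.
Government expenditure = surplus × support price = 9 × 31 = 279.

279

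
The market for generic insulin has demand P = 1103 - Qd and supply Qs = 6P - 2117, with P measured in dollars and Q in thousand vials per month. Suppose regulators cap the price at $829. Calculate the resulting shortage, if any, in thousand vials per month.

Rearranging demand gives Qd = 1103 - P. In a free market, 1103 - P = 6P - 2117 gives the equilibrium P* = 460, Q* = 643.
Since 829 is above P* = 460, the ceiling does not bind and the free-market outcome prevails.
Since the control does not bind, there is no shortage.

0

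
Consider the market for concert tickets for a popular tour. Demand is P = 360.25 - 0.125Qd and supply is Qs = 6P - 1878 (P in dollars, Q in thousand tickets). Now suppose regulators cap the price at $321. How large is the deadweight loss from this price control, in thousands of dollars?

1895.25

Rearranging demand gives Qd = 2882 - 8P. Without the control the market clears where 2882 - 8P = 6P - 1878, i.e. P* = 340 and Q* = 162.
Since 321 < 340, the ceiling is binding.
At P = 321: Qd = 2882 - 8·321 = 314 and Qs = 6·321 - 1878 = 48.
Quantity traded falls to 48. At Q = 48 the demand price is (2882 - 48)/8 = 354.25 and the supply price is (1878 + 48)/6 = 321.
Deadweight loss = ½ · (354.25 - 321) · (162 - 48) = ½ · 33.25 · 114 = 1895.25.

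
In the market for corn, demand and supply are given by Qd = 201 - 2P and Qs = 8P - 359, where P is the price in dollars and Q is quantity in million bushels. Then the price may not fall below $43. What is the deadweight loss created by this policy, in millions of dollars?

Without the control the market clears where 201 - 2P = 8P - 359, i.e. P* = 56 and Q* = 89.
Since 43 is below P* = 56, the floor does not bind and the free-market outcome prevails.
Since the control does not bind, no trades are prevented and deadweight loss is zero.

0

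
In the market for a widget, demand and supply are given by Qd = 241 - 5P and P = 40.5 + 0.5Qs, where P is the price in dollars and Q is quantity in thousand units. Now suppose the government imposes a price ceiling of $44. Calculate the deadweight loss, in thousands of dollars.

Rearranging supply gives Qs = 2P - 81. Without the control the market clears where 241 - 5P = 2P - 81, i.e. P* = 46 and Q* = 11.
Since 44 < 46, the ceiling is binding.
At P = 44: Qd = 241 - 5·44 = 21 and Qs = 2·44 - 81 = 7.
Quantity traded falls to 7. At Q = 7 the demand price is (241 - 7)/5 = 46.8 and the supply price is (81 + 7)/2 = 44.
Deadweight loss = ½ · (46.8 - 44) · (11 - 7) = ½ · 2.8 · 4 = 5.6.

5.6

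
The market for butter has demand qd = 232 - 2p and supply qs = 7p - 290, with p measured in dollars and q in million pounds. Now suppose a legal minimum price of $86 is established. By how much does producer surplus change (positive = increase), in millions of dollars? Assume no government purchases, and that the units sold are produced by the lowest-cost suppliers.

1456

Without the control the market clears where 232 - 2p = 7p - 290, i.e. p* = 58 and q* = 116.
Because the floor (86) lies above the market-clearing price, it is binding.
At p = 86: qd = 232 - 2·86 = 60 and qs = 7·86 - 290 = 312.
Producer surplus without the control is ½ · (58 - 290/7) · 116 = 6728/7.
With the floor, 60 units are sold at 86. The supply price at q = 60 is 50, so PS = ½ · [(86 - 290/7) + (86 - 50)] · 60 = 16920/7.
Change in producer surplus = 16920/7 - 6728/7 = 1456.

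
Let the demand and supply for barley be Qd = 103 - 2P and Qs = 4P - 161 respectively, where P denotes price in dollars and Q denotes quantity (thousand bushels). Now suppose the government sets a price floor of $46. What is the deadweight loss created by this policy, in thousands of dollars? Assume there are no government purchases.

6

Setting quantity demanded equal to quantity supplied, 103 - 2P = 4P - 161, gives P* = 44 and Q* = 15.
Because the floor (46) lies above the market-clearing price, it is binding.
At P = 46: Qd = 103 - 2·46 = 11 and Qs = 4·46 - 161 = 23.
Quantity traded falls to 11. At Q = 11 the demand price is (103 - 11)/2 = 46 and the supply price is (161 + 11)/4 = 43.
Deadweight loss = ½ · (46 - 43) · (15 - 11) = ½ · 3 · 4 = 6.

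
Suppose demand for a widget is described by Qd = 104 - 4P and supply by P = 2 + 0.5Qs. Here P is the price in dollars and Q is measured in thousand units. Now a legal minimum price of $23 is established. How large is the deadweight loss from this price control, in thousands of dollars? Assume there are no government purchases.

Rearranging supply gives Qs = 2P - 4. Setting quantity demanded equal to quantity supplied, 104 - 4P = 2P - 4, gives P* = 18 and Q* = 32.
Because the floor (23) lies above the market-clearing price, it is binding.
At P = 23: Qd = 104 - 4·23 = 12 and Qs = 2·23 - 4 = 42.
Quantity traded falls to 12. At Q = 12 the demand price is (104 - 12)/4 = 23 and the supply price is (4 + 12)/2 = 8.
Deadweight loss = ½ · (23 - 8) · (32 - 12) = ½ · 15 · 20 = 150.

150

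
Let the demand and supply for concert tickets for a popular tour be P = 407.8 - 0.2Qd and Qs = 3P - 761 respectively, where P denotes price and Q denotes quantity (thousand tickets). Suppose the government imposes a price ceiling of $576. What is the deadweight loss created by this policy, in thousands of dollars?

0

Rearranging demand gives Qd = 2039 - 5P. Without the control the market clears where 2039 - 5P = 3P - 761, i.e. P* = 350 and Q* = 289.
Since 576 is above P* = 350, the ceiling does not bind and the free-market outcome prevails.
Since the control does not bind, no trades are prevented and deadweight loss is zero.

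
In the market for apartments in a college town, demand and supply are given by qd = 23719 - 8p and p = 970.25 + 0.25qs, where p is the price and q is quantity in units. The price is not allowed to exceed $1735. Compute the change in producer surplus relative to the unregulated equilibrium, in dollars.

Rearranging supply gives qs = 4p - 3881. Equilibrium: 23719 - 8p = 4p - 3881, so 27600 = 12p and p* = 2300, q* = 5319.
The ceiling of 1735 is below the equilibrium price 2300, so it binds.
At p = 1735: qd = 23719 - 8·1735 = 9839 and qs = 4·1735 - 3881 = 3059.
Producer surplus without the control is ½ · (2300 - 970.25) · 5319 = 3536470.125.
With the ceiling, producers sell 3059 units at 1735, so PS = ½ · (1735 - 970.25) · 3059 = 1169685.125.
Change in producer surplus = 1169685.125 - 3536470.125 = -2366785.

-2366785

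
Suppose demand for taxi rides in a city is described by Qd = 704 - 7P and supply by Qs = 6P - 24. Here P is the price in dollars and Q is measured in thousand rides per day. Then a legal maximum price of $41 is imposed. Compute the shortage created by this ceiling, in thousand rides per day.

In a free market, 704 - 7P = 6P - 24 gives the equilibrium P* = 56, Q* = 312.
The ceiling of 41 is below the equilibrium price 56, so it binds.
At P = 41: Qd = 704 - 7·41 = 417 and Qs = 6·41 - 24 = 222.
Shortage = Qd - Qs = 417 - 222 = 195.

195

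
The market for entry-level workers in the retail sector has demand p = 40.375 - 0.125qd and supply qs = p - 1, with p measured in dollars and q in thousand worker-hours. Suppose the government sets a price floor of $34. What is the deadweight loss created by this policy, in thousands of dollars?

Rearranging demand gives qd = 323 - 8p. Equilibrium: 323 - 8p = p - 1, so 324 = 9p and p* = 36, q* = 35.
Since 34 is below p* = 36, the floor does not bind and the free-market outcome prevails.
Since the control does not bind, no trades are prevented and deadweight loss is zero.

0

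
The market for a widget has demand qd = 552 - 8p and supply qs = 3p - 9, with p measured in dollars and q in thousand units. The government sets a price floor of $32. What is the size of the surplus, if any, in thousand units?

In a free market, 552 - 8p = 3p - 9 gives the equilibrium p* = 51, q* = 144.
Since 32 is below p* = 51, the floor does not bind and the free-market outcome prevails.
Since the control does not bind, there is no surplus.

0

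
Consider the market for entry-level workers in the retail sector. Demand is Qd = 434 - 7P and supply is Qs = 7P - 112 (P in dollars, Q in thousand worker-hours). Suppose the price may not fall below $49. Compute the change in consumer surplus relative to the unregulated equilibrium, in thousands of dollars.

-1260

In a free market, 434 - 7P = 7P - 112 gives the equilibrium P* = 39, Q* = 161.
Because the floor (49) lies above the market-clearing price, it is binding.
At P = 49: Qd = 434 - 7·49 = 91 and Qs = 7·49 - 112 = 231.
Consumer surplus without the control is ½ · (62 - 39) · 161 = 1851.5.
With the floor, consumers buy 91 units at 49, so CS = ½ · (62 - 49) · 91 = 591.5.
Change in consumer surplus = 591.5 - 1851.5 = -1260.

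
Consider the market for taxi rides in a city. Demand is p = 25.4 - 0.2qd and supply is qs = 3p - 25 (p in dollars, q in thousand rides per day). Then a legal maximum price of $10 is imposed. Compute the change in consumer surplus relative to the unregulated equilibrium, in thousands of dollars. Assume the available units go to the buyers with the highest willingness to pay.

Rearranging demand gives qd = 127 - 5p. In a free market, 127 - 5p = 3p - 25 gives the equilibrium p* = 19, q* = 32.
Because the ceiling (10) lies below the market-clearing price, it is binding.
At p = 10: qd = 127 - 5·10 = 77 and qs = 3·10 - 25 = 5.
Consumer surplus without the control is ½ · (25.4 - 19) · 32 = 102.4.
With the ceiling, 5 units are sold at 10 (assume they go to the highest-value buyers). The demand price at q = 5 is 24.4, so CS = ½ · [(25.4 - 10) + (24.4 - 10)] · 5 = 74.5.
Change in consumer surplus = 74.5 - 102.4 = -27.9.

-27.9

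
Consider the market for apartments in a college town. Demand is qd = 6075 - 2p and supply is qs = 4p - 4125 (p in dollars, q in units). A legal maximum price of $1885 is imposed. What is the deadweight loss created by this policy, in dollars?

0

In a free market, 6075 - 2p = 4p - 4125 gives the equilibrium p* = 1700, q* = 2675.
Since 1885 is above p* = 1700, the ceiling does not bind and the free-market outcome prevails.
Since the control does not bind, no trades are prevented and deadweight loss is zero.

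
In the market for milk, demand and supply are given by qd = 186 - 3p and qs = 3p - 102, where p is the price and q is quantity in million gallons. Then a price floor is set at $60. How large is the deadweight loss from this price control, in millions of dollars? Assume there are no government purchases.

In a free market, 186 - 3p = 3p - 102 gives the equilibrium p* = 48, q* = 42.
Because the floor (60) lies above the market-clearing price, it is binding.
At p = 60: qd = 186 - 3·60 = 6 and qs = 3·60 - 102 = 78.
Quantity traded falls to 6. At q = 6 the demand price is (186 - 6)/3 = 60 and the supply price is (102 + 6)/3 = 36.
Deadweight loss = ½ · (60 - 36) · (42 - 6) = ½ · 24 · 36 = 432.

432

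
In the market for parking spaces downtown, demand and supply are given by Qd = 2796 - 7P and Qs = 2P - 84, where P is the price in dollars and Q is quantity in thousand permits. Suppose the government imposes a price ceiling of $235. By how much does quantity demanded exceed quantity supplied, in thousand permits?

Setting quantity demanded equal to quantity supplied, 2796 - 7P = 2P - 84, gives P* = 320 and Q* = 556.
Since 235 < 320, the ceiling is binding.
At P = 235: Qd = 2796 - 7·235 = 1151 and Qs = 2·235 - 84 = 386.
Shortage = Qd - Qs = 1151 - 386 = 765.

765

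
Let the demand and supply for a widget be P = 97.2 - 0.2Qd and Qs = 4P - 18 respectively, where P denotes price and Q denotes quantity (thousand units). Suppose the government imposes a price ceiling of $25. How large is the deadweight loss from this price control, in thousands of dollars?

3459.6

Rearranging demand gives Qd = 486 - 5P. Without the control the market clears where 486 - 5P = 4P - 18, i.e. P* = 56 and Q* = 206.
The ceiling of 25 is below the equilibrium price 56, so it binds.
At P = 25: Qd = 486 - 5·25 = 361 and Qs = 4·25 - 18 = 82.
Quantity traded falls to 82. At Q = 82 the demand price is (486 - 82)/5 = 80.8 and the supply price is (18 + 82)/4 = 25.
Deadweight loss = ½ · (80.8 - 25) · (206 - 82) = ½ · 55.8 · 124 = 3459.6.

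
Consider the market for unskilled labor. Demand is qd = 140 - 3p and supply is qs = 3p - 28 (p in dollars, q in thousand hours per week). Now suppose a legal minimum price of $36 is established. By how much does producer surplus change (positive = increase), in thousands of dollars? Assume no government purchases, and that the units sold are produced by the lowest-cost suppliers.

Setting quantity demanded equal to quantity supplied, 140 - 3p = 3p - 28, gives p* = 28 and q* = 56.
Because the floor (36) lies above the market-clearing price, it is binding.
At p = 36: qd = 140 - 3·36 = 32 and qs = 3·36 - 28 = 80.
Producer surplus without the control is ½ · (28 - 28/3) · 56 = 1568/3.
With the floor, 32 units are sold at 36. The supply price at q = 32 is 20, so PS = ½ · [(36 - 28/3) + (36 - 20)] · 32 = 2048/3.
Change in producer surplus = 2048/3 - 1568/3 = 160.

160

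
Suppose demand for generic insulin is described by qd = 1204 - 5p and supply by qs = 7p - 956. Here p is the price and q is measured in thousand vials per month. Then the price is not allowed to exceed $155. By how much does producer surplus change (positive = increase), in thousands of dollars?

Without the control the market clears where 1204 - 5p = 7p - 956, i.e. p* = 180 and q* = 304.
The ceiling of 155 is below the equilibrium price 180, so it binds.
At p = 155: qd = 1204 - 5·155 = 429 and qs = 7·155 - 956 = 129.
Producer surplus without the control is ½ · (180 - 956/7) · 304 = 46208/7.
With the ceiling, producers sell 129 units at 155, so PS = ½ · (155 - 956/7) · 129 = 16641/14.
Change in producer surplus = 16641/14 - 46208/7 = -5412.5.

-5412.5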